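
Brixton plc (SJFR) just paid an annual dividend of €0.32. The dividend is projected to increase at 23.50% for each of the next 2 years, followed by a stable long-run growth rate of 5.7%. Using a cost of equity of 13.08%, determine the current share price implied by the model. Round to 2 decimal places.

Two-stage DDM. Project D₁…D_2 at 0.235, terminal growth 0.057, discount at r = 0.1308.
D_1 = 0.3952
D_2 = 0.4881
Terminal value at t=2: TV = D_3/(r−g) = 0.5159/(0.1308−0.057) = 6.9904
P₀ = 0.3952/(1+0.1308)^1 + 0.4881/(1+0.1308)^2 + 6.9904/(1+0.1308)^2 = 6.1979

€6.20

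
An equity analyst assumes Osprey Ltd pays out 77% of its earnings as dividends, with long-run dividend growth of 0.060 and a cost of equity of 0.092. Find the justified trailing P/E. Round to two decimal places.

25.51

Justified trailing P/E = b(1+g)/(r−g) = 0.77×(1+0.06)/(0.092−0.06) = 25.5063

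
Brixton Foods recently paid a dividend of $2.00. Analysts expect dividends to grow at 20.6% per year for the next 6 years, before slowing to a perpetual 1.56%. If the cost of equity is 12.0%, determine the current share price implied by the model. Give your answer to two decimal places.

$46.00

Two-stage DDM. Project D₁…D_6 at 0.206, terminal growth 0.0156, discount at r = 0.12.
D_1 = 2.4120
D_2 = 2.9089
D_3 = 3.5081
D_4 = 4.2308
D_5 = 5.1023
D_6 = 6.1534
Terminal value at t=6: TV = D_7/(r−g) = 6.2494/(0.12−0.0156) = 59.8599
P₀ = 2.4120/(1+0.12)^1 + 2.9089/(1+0.12)^2 + 3.5081/(1+0.12)^3 + 4.2308/(1+0.12)^4 + 5.1023/(1+0.12)^5 + 6.1534/(1+0.12)^6 + 59.8599/(1+0.12)^6 = 45.9978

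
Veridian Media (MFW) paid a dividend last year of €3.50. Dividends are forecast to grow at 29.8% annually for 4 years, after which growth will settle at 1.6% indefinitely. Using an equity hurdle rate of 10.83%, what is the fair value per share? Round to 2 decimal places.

€93.59

Two-stage DDM. Project D₁…D_4 at 0.298, terminal growth 0.016, discount at r = 0.1083.
D_1 = 4.5430
D_2 = 5.8968
D_3 = 7.6541
D_4 = 9.9350
Terminal value at t=4: TV = D_5/(r−g) = 10.0939/(0.1083−0.016) = 109.3601
P₀ = 4.5430/(1+0.1083)^1 + 5.8968/(1+0.1083)^2 + 7.6541/(1+0.1083)^3 + 9.9350/(1+0.1083)^4 + 109.3601/(1+0.1083)^4 = 93.5887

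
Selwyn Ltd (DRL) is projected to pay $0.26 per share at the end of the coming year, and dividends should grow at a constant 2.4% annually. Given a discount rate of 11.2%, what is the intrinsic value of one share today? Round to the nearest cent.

$2.95

Gordon growth model: P₀ = D₁/(r − g), with D₁ = 0.26 given directly.
P₀ = 0.2600 / (0.112 − 0.024) = 0.2600 / 0.088 = 2.9545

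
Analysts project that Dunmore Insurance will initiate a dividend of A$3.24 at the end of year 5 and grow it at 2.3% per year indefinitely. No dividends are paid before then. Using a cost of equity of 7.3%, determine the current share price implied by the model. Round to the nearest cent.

Deferred-dividend DDM. At t=4 the remaining stream is a growing perpetuity with first payment D_5 = 3.24.
V_4 = D_5/(r−g) = 3.24/(0.073−0.023) = 64.8000
P₀ = V_4/(1+r)^4 = 64.8000/(1+0.073)^4 = 48.8851

A$48.89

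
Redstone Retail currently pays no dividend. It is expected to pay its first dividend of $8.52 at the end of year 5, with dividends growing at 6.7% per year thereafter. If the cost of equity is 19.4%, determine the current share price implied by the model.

Deferred-dividend DDM. At t=4 the remaining stream is a growing perpetuity with first payment D_5 = 8.52.
V_4 = D_5/(r−g) = 8.52/(0.194−0.067) = 67.0866
P₀ = V_4/(1+r)^4 = 67.0866/(1+0.194)^4 = 33.0080

$33.01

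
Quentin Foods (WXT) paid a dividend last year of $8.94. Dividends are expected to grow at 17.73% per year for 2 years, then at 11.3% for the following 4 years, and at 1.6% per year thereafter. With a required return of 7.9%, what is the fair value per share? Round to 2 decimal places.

Three-stage DDM. Project D₁…D_6; terminal Gordon value at t=6 with g = 0.016; discount at r = 0.079.
D_1 = 10.5251
D_2 = 12.3912
D_3 = 13.7914
D_4 = 15.3498
D_5 = 17.0843
D_6 = 19.0148
TV_6 = 19.3191/(0.079−0.016) = 306.6519
P₀ = Σ Dₜ/(1+r)ᵗ + TV_6/(1+r)^6 = 260.7509

$260.75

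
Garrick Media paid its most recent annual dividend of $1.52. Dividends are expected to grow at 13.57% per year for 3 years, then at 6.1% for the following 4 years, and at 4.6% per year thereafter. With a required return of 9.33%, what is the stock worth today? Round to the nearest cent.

$44.67

Three-stage DDM. Project D₁…D_7; terminal Gordon value at t=7 with g = 0.046; discount at r = 0.0933.
D_1 = 1.7263
D_2 = 1.9605
D_3 = 2.2266
D_4 = 2.3624
D_5 = 2.5065
D_6 = 2.6594
D_7 = 2.8216
TV_7 = 2.9514/(0.0933−0.046) = 62.3974
P₀ = Σ Dₜ/(1+r)ᵗ + TV_7/(1+r)^7 = 44.6682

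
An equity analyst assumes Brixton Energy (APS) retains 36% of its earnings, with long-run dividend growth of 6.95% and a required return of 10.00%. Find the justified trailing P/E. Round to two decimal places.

22.44

Payout ratio b = 1 − 0.36 = 0.64.
Justified trailing P/E = b(1+g)/(r−g) = 0.64×(1+0.0695)/(0.1−0.0695) = 22.4420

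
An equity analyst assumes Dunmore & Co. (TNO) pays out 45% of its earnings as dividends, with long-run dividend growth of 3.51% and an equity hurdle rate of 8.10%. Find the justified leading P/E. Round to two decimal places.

Justified leading P/E = b/(r−g) = 0.45/(0.081−0.0351) = 9.8039

9.80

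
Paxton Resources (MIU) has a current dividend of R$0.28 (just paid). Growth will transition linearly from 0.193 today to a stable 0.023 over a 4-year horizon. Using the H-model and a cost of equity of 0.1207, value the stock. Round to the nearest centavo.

H-model: P₀ = D₀[(1+g_L) + H(g_S−g_L)]/(r−g_L), with H = 4/2 = 2.
P₀ = 0.28 × [(1+0.023) + 2×(0.193−0.023)] / (0.1207−0.023)
   = 0.28 × 1.3630 / 0.0977 = 3.9062

R$3.91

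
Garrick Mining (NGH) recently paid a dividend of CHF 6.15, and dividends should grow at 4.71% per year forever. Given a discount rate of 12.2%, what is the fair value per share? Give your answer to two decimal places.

Gordon growth model: P₀ = D₁/(r − g). D₁ = 6.15 × (1 + 0.0471) = 6.4397.
P₀ = 6.4397 / (0.122 − 0.0471) = 6.4397 / 0.0749 = 85.9768

CHF 85.98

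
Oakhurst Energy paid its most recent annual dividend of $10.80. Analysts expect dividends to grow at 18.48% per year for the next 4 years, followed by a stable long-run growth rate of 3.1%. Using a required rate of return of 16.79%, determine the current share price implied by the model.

Two-stage DDM. Project D₁…D_4 at 0.1848, terminal growth 0.031, discount at r = 0.1679.
D_1 = 12.7958
D_2 = 15.1605
D_3 = 17.9622
D_4 = 21.2816
Terminal value at t=4: TV = D_5/(r−g) = 21.9413/(0.1679−0.031) = 160.2726
P₀ = 12.7958/(1+0.1679)^1 + 15.1605/(1+0.1679)^2 + 17.9622/(1+0.1679)^3 + 21.2816/(1+0.1679)^4 + 160.2726/(1+0.1679)^4 = 130.9319

$130.93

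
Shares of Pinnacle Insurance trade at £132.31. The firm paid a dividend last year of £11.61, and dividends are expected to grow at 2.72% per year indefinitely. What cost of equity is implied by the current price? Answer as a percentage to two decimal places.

Rearranging the constant-growth DDM: r = D₁/P₀ + g.
D₁ = 11.61 × (1 + 0.0272) = 11.9258.
r = 11.9258 / 132.31 + 0.0272 = 0.09014 + 0.0272 = 0.11734

11.73%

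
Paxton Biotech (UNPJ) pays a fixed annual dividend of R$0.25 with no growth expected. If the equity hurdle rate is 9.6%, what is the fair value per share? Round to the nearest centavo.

Zero-growth DDM (perpetuity): P₀ = D/r = 0.25 / 0.096 = 2.6042

R$2.60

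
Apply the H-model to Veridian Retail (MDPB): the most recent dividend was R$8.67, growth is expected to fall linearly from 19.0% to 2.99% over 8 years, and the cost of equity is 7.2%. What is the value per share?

R$343.98

H-model: P₀ = D₀[(1+g_L) + H(g_S−g_L)]/(r−g_L), with H = 8/2 = 4.
P₀ = 8.67 × [(1+0.0299) + 4×(0.19−0.0299)] / (0.072−0.0299)
   = 8.67 × 1.6703 / 0.0421 = 343.9786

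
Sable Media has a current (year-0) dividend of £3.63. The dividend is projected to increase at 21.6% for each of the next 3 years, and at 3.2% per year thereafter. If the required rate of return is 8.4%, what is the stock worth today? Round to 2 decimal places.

£115.46

Two-stage DDM. Project D₁…D_3 at 0.216, terminal growth 0.032, discount at r = 0.084.
D_1 = 4.4141
D_2 = 5.3675
D_3 = 6.5269
Terminal value at t=3: TV = D_4/(r−g) = 6.7358/(0.084−0.032) = 129.5340
P₀ = 4.4141/(1+0.084)^1 + 5.3675/(1+0.084)^2 + 6.5269/(1+0.084)^3 + 129.5340/(1+0.084)^3 = 115.4582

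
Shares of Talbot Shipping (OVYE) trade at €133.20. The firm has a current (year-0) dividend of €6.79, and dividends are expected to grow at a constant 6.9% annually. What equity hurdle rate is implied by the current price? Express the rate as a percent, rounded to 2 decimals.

12.35%

Rearranging the constant-growth DDM: r = D₁/P₀ + g.
D₁ = 6.79 × (1 + 0.069) = 7.2585.
r = 7.2585 / 133.20 + 0.069 = 0.05449 + 0.069 = 0.12349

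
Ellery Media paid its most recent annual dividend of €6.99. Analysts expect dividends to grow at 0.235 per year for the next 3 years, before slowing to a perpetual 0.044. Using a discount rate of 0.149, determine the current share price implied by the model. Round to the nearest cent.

Two-stage DDM. Project D₁…D_3 at 0.235, terminal growth 0.044, discount at r = 0.149.
D_1 = 8.6326
D_2 = 10.6613
D_3 = 13.1667
Terminal value at t=3: TV = D_4/(r−g) = 13.7461/(0.149−0.044) = 130.9150
P₀ = 8.6326/(1+0.149)^1 + 10.6613/(1+0.149)^2 + 13.1667/(1+0.149)^3 + 130.9150/(1+0.149)^3 = 110.5723

€110.57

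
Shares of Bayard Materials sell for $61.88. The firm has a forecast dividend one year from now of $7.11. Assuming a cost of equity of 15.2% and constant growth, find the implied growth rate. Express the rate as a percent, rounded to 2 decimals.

From P₀ = D₁/(r − g), the implied growth is g = r − D₁/P₀.
g = 0.152 − 7.11/61.88 = 0.152 − 0.11490 = 0.03710

3.71%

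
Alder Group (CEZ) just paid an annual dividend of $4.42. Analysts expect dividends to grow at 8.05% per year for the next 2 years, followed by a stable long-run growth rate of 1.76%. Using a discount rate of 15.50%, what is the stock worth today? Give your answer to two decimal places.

$36.65

Two-stage DDM. Project D₁…D_2 at 0.0805, terminal growth 0.0176, discount at r = 0.155.
D_1 = 4.7758
D_2 = 5.1603
Terminal value at t=2: TV = D_3/(r−g) = 5.2511/(0.155−0.0176) = 38.2175
P₀ = 4.7758/(1+0.155)^1 + 5.1603/(1+0.155)^2 + 38.2175/(1+0.155)^2 = 36.6513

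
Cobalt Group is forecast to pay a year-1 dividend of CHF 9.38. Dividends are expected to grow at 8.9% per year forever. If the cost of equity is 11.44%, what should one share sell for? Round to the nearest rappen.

CHF 369.29

Gordon growth model: P₀ = D₁/(r − g), with D₁ = 9.38 given directly.
P₀ = 9.3800 / (0.1144 − 0.089) = 9.3800 / 0.0254 = 369.2913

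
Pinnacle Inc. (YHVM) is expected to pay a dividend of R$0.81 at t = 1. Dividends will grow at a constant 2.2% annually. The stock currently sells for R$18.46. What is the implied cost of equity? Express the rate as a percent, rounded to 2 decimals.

Rearranging the constant-growth DDM: r = D₁/P₀ + g.
r = 0.8100 / 18.46 + 0.022 = 0.04388 + 0.022 = 0.06588

6.59%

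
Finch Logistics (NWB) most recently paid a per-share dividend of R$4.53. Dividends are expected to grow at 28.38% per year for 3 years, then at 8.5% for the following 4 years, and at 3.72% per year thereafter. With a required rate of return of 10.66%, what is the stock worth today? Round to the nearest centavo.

Three-stage DDM. Project D₁…D_7; terminal Gordon value at t=7 with g = 0.0372; discount at r = 0.1066.
D_1 = 5.8156
D_2 = 7.4661
D_3 = 9.5850
D_4 = 10.3997
D_5 = 11.2837
D_6 = 12.2428
D_7 = 13.2834
TV_7 = 13.7775/(0.1066−0.0372) = 198.5237
P₀ = Σ Dₜ/(1+r)ᵗ + TV_7/(1+r)^7 = 143.0608

R$143.06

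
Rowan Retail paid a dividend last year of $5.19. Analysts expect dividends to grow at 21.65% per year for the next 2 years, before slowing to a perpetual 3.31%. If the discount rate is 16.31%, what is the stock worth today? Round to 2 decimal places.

$56.22

Two-stage DDM. Project D₁…D_2 at 0.2165, terminal growth 0.0331, discount at r = 0.1631.
D_1 = 6.3136
D_2 = 7.6805
Terminal value at t=2: TV = D_3/(r−g) = 7.9348/(0.1631−0.0331) = 61.0366
P₀ = 6.3136/(1+0.1631)^1 + 7.6805/(1+0.1631)^2 + 61.0366/(1+0.1631)^2 = 56.2245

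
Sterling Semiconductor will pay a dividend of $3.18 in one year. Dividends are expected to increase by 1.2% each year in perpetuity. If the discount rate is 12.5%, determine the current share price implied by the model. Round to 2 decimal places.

$28.14

Gordon growth model: P₀ = D₁/(r − g), with D₁ = 3.18 given directly.
P₀ = 3.1800 / (0.125 − 0.012) = 3.1800 / 0.113 = 28.1416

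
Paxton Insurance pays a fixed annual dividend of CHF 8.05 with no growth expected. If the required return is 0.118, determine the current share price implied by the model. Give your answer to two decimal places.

CHF 68.22

Zero-growth DDM (perpetuity): P₀ = D/r = 8.05 / 0.118 = 68.2203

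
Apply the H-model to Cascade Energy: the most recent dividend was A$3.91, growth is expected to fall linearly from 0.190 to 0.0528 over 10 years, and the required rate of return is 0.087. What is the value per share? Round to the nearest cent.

H-model: P₀ = D₀[(1+g_L) + H(g_S−g_L)]/(r−g_L), with H = 10/2 = 5.
P₀ = 3.91 × [(1+0.0528) + 5×(0.19−0.0528)] / (0.087−0.0528)
   = 3.91 × 1.7388 / 0.0342 = 198.7926

A$198.79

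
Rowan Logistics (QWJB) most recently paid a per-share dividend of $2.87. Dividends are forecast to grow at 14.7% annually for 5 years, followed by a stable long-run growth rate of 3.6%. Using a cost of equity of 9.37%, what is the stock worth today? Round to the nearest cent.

Two-stage DDM. Project D₁…D_5 at 0.147, terminal growth 0.036, discount at r = 0.0937.
D_1 = 3.2919
D_2 = 3.7758
D_3 = 4.3308
D_4 = 4.9675
D_5 = 5.6977
Terminal value at t=5: TV = D_6/(r−g) = 5.9028/(0.0937−0.036) = 102.3017
P₀ = 3.2919/(1+0.0937)^1 + 3.7758/(1+0.0937)^2 + 4.3308/(1+0.0937)^3 + 4.9675/(1+0.0937)^4 + 5.6977/(1+0.0937)^5 + 102.3017/(1+0.0937)^5 = 81.9614

$81.96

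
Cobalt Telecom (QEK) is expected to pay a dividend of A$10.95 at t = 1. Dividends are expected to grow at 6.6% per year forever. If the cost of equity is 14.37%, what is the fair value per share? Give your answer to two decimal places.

A$140.93

Gordon growth model: P₀ = D₁/(r − g), with D₁ = 10.95 given directly.
P₀ = 10.9500 / (0.1437 − 0.066) = 10.9500 / 0.0777 = 140.9266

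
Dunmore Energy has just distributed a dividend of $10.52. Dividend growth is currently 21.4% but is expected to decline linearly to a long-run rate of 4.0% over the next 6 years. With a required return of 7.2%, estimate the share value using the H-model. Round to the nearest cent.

H-model: P₀ = D₀[(1+g_L) + H(g_S−g_L)]/(r−g_L), with H = 6/2 = 3.
P₀ = 10.52 × [(1+0.04) + 3×(0.214−0.04)] / (0.072−0.04)
   = 10.52 × 1.5620 / 0.032 = 513.5075

$513.51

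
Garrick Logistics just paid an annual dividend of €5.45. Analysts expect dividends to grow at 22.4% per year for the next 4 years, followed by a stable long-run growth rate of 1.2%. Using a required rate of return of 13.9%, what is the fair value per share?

Two-stage DDM. Project D₁…D_4 at 0.224, terminal growth 0.012, discount at r = 0.139.
D_1 = 6.6708
D_2 = 8.1651
D_3 = 9.9940
D_4 = 12.2327
Terminal value at t=4: TV = D_5/(r−g) = 12.3795/(0.139−0.012) = 97.4763
P₀ = 6.6708/(1+0.139)^1 + 8.1651/(1+0.139)^2 + 9.9940/(1+0.139)^3 + 12.2327/(1+0.139)^4 + 97.4763/(1+0.139)^4 = 84.0989

€84.10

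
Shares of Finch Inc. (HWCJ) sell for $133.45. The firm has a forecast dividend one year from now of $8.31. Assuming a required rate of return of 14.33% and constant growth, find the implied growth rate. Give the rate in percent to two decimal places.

From P₀ = D₁/(r − g), the implied growth is g = r − D₁/P₀.
g = 0.1433 − 8.31/133.45 = 0.1433 − 0.06227 = 0.08103

8.10%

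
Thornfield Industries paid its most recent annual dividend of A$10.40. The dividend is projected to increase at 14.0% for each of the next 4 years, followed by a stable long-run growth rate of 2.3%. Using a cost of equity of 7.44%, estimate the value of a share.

A$310.71

Two-stage DDM. Project D₁…D_4 at 0.14, terminal growth 0.023, discount at r = 0.0744.
D_1 = 11.8560
D_2 = 13.5158
D_3 = 15.4081
D_4 = 17.5652
Terminal value at t=4: TV = D_5/(r−g) = 17.9692/(0.0744−0.023) = 349.5950
P₀ = 11.8560/(1+0.0744)^1 + 13.5158/(1+0.0744)^2 + 15.4081/(1+0.0744)^3 + 17.5652/(1+0.0744)^4 + 349.5950/(1+0.0744)^4 = 310.7119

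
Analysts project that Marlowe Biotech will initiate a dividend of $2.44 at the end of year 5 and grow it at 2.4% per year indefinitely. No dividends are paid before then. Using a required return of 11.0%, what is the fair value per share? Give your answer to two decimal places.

$18.69

Deferred-dividend DDM. At t=4 the remaining stream is a growing perpetuity with first payment D_5 = 2.44.
V_4 = D_5/(r−g) = 2.44/(0.11−0.024) = 28.3721
P₀ = V_4/(1+r)^4 = 28.3721/(1+0.11)^4 = 18.6896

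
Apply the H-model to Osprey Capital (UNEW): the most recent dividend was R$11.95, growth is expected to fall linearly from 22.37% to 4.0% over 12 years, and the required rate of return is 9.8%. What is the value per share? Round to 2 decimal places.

R$441.37

H-model: P₀ = D₀[(1+g_L) + H(g_S−g_L)]/(r−g_L), with H = 12/2 = 6.
P₀ = 11.95 × [(1+0.04) + 6×(0.2237−0.04)] / (0.098−0.04)
   = 11.95 × 2.1422 / 0.058 = 441.3671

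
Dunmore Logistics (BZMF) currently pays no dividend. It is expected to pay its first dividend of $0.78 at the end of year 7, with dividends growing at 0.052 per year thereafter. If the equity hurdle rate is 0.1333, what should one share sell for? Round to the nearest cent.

$4.53

Deferred-dividend DDM. At t=6 the remaining stream is a growing perpetuity with first payment D_7 = 0.78.
V_6 = D_7/(r−g) = 0.78/(0.1333−0.052) = 9.5941
P₀ = V_6/(1+r)^6 = 9.5941/(1+0.1333)^6 = 4.5283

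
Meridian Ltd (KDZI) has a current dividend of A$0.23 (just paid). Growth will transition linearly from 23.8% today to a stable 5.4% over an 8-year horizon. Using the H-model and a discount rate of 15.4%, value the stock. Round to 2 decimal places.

A$4.12

H-model: P₀ = D₀[(1+g_L) + H(g_S−g_L)]/(r−g_L), with H = 8/2 = 4.
P₀ = 0.23 × [(1+0.054) + 4×(0.238−0.054)] / (0.154−0.054)
   = 0.23 × 1.7900 / 0.1 = 4.1170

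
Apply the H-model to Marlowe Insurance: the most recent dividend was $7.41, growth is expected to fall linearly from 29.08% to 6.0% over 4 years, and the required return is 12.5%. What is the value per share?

H-model: P₀ = D₀[(1+g_L) + H(g_S−g_L)]/(r−g_L), with H = 4/2 = 2.
P₀ = 7.41 × [(1+0.06) + 2×(0.2908−0.06)] / (0.125−0.06)
   = 7.41 × 1.5216 / 0.065 = 173.4624

$173.46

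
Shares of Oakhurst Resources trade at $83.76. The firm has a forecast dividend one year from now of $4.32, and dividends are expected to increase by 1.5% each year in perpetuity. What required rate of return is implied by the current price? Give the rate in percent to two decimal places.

Rearranging the constant-growth DDM: r = D₁/P₀ + g.
r = 4.3200 / 83.76 + 0.015 = 0.05158 + 0.015 = 0.06658

6.66%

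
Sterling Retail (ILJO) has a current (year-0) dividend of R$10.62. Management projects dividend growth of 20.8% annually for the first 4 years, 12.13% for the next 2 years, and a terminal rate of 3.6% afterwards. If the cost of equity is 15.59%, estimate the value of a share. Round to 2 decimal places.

Three-stage DDM. Project D₁…D_6; terminal Gordon value at t=6 with g = 0.036; discount at r = 0.1559.
D_1 = 12.8290
D_2 = 15.4974
D_3 = 18.7208
D_4 = 22.6148
D_5 = 25.3579
D_6 = 28.4339
TV_6 = 29.4575/(0.1559−0.036) = 245.6838
P₀ = Σ Dₜ/(1+r)ᵗ + TV_6/(1+r)^6 = 174.7016

R$174.70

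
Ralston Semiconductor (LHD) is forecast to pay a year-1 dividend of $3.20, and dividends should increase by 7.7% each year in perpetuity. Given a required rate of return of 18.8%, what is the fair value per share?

Gordon growth model: P₀ = D₁/(r − g), with D₁ = 3.20 given directly.
P₀ = 3.2000 / (0.188 − 0.077) = 3.2000 / 0.111 = 28.8288

$28.83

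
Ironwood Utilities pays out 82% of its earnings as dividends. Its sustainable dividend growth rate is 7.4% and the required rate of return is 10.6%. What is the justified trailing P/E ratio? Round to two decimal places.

27.52

Justified trailing P/E = b(1+g)/(r−g) = 0.82×(1+0.074)/(0.106−0.074) = 27.5213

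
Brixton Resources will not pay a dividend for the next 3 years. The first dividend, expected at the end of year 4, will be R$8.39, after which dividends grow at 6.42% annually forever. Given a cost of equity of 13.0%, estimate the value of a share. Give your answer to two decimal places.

R$88.37

Deferred-dividend DDM. At t=3 the remaining stream is a growing perpetuity with first payment D_4 = 8.39.
V_3 = D_4/(r−g) = 8.39/(0.13−0.0642) = 127.5076
P₀ = V_3/(1+r)^3 = 127.5076/(1+0.13)^3 = 88.3692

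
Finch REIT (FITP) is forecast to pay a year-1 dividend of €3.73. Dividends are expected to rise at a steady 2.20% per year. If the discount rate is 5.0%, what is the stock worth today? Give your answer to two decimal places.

€133.21

Gordon growth model: P₀ = D₁/(r − g), with D₁ = 3.73 given directly.
P₀ = 3.7300 / (0.05 − 0.022) = 3.7300 / 0.028 = 133.2143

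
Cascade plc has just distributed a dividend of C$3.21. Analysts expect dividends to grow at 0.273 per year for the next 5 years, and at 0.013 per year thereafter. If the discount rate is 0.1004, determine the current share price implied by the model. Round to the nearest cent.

C$102.47

Two-stage DDM. Project D₁…D_5 at 0.273, terminal growth 0.013, discount at r = 0.1004.
D_1 = 4.0863
D_2 = 5.2019
D_3 = 6.6220
D_4 = 8.4298
D_5 = 10.7312
Terminal value at t=5: TV = D_6/(r−g) = 10.8707/(0.1004−0.013) = 124.3784
P₀ = 4.0863/(1+0.1004)^1 + 5.2019/(1+0.1004)^2 + 6.6220/(1+0.1004)^3 + 8.4298/(1+0.1004)^4 + 10.7312/(1+0.1004)^5 + 124.3784/(1+0.1004)^5 = 102.4686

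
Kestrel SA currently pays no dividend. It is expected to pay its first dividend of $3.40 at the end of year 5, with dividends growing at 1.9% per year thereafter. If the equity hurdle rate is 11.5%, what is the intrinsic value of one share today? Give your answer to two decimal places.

Deferred-dividend DDM. At t=4 the remaining stream is a growing perpetuity with first payment D_5 = 3.40.
V_4 = D_5/(r−g) = 3.40/(0.115−0.019) = 35.4167
P₀ = V_4/(1+r)^4 = 35.4167/(1+0.115)^4 = 22.9144

$22.91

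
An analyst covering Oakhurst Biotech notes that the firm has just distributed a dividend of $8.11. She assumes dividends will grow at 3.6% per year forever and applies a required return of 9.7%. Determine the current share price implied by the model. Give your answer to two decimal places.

$137.74

Gordon growth model: P₀ = D₁/(r − g). D₁ = 8.11 × (1 + 0.036) = 8.4020.
P₀ = 8.4020 / (0.097 − 0.036) = 8.4020 / 0.061 = 137.7370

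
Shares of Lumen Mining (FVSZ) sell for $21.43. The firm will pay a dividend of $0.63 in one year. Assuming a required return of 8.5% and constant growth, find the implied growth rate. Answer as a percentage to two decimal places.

From P₀ = D₁/(r − g), the implied growth is g = r − D₁/P₀.
g = 0.085 − 0.63/21.43 = 0.085 − 0.02940 = 0.05560

5.56%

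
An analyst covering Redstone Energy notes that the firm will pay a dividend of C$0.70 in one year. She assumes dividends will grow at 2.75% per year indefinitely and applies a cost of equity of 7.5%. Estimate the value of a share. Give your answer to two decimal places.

Gordon growth model: P₀ = D₁/(r − g), with D₁ = 0.70 given directly.
P₀ = 0.7000 / (0.075 − 0.0275) = 0.7000 / 0.0475 = 14.7368

C$14.74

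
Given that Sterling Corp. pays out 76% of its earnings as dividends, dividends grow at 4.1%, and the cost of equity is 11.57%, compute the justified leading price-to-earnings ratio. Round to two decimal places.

10.17

Justified leading P/E = b/(r−g) = 0.76/(0.1157−0.041) = 10.1740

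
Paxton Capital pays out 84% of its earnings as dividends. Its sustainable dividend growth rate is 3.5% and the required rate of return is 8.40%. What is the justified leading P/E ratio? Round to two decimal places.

Justified leading P/E = b/(r−g) = 0.84/(0.084−0.035) = 17.1429

17.14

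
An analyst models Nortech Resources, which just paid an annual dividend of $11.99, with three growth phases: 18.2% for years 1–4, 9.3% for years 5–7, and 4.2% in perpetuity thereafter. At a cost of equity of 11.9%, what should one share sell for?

$286.07

Three-stage DDM. Project D₁…D_7; terminal Gordon value at t=7 with g = 0.042; discount at r = 0.119.
D_1 = 14.1722
D_2 = 16.7515
D_3 = 19.8003
D_4 = 23.4039
D_5 = 25.5805
D_6 = 27.9595
D_7 = 30.5597
TV_7 = 31.8432/(0.119−0.042) = 413.5486
P₀ = Σ Dₜ/(1+r)ᵗ + TV_7/(1+r)^7 = 286.0747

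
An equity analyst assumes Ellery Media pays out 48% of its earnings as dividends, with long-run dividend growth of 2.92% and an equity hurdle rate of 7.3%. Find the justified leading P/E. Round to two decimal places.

10.96

Justified leading P/E = b/(r−g) = 0.48/(0.073−0.0292) = 10.9589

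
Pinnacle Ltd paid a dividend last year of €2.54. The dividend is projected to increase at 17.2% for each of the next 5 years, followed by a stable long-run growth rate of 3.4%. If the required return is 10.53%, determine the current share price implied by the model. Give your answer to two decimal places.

Two-stage DDM. Project D₁…D_5 at 0.172, terminal growth 0.034, discount at r = 0.1053.
D_1 = 2.9769
D_2 = 3.4889
D_3 = 4.0890
D_4 = 4.7923
D_5 = 5.6166
Terminal value at t=5: TV = D_6/(r−g) = 5.8075/(0.1053−0.034) = 81.4522
P₀ = 2.9769/(1+0.1053)^1 + 3.4889/(1+0.1053)^2 + 4.0890/(1+0.1053)^3 + 4.7923/(1+0.1053)^4 + 5.6166/(1+0.1053)^5 + 81.4522/(1+0.1053)^5 = 64.5671

€64.57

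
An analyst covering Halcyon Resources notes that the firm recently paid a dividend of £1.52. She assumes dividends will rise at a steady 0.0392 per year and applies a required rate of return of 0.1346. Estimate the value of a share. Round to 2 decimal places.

£16.56

Gordon growth model: P₀ = D₁/(r − g). D₁ = 1.52 × (1 + 0.0392) = 1.5796.
P₀ = 1.5796 / (0.1346 − 0.0392) = 1.5796 / 0.0954 = 16.5575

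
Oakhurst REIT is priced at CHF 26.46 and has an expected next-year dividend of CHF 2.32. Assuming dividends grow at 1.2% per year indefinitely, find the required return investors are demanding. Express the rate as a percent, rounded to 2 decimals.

Rearranging the constant-growth DDM: r = D₁/P₀ + g.
r = 2.3200 / 26.46 + 0.012 = 0.08768 + 0.012 = 0.09968

9.97%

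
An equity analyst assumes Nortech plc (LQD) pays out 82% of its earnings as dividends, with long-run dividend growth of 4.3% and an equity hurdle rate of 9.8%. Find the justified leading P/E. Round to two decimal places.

Justified leading P/E = b/(r−g) = 0.82/(0.098−0.043) = 14.9091

14.91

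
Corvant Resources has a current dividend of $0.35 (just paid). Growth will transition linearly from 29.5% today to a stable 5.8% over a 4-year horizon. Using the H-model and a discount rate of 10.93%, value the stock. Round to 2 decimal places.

H-model: P₀ = D₀[(1+g_L) + H(g_S−g_L)]/(r−g_L), with H = 4/2 = 2.
P₀ = 0.35 × [(1+0.058) + 2×(0.295−0.058)] / (0.1093−0.058)
   = 0.35 × 1.5320 / 0.0513 = 10.4522

$10.45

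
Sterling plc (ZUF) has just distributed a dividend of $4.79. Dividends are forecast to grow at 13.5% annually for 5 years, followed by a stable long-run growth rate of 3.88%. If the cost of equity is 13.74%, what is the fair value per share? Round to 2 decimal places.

Two-stage DDM. Project D₁…D_5 at 0.135, terminal growth 0.0388, discount at r = 0.1374.
D_1 = 5.4367
D_2 = 6.1706
D_3 = 7.0036
D_4 = 7.9491
D_5 = 9.0222
Terminal value at t=5: TV = D_6/(r−g) = 9.3723/(0.1374−0.0388) = 95.0539
P₀ = 5.4367/(1+0.1374)^1 + 6.1706/(1+0.1374)^2 + 7.0036/(1+0.1374)^3 + 7.9491/(1+0.1374)^4 + 9.0222/(1+0.1374)^5 + 95.0539/(1+0.1374)^5 = 73.7337

$73.73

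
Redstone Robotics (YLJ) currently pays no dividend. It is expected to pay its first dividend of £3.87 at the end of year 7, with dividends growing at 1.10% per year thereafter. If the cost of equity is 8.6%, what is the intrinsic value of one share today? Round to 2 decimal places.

Deferred-dividend DDM. At t=6 the remaining stream is a growing perpetuity with first payment D_7 = 3.87.
V_6 = D_7/(r−g) = 3.87/(0.086−0.011) = 51.6000
P₀ = V_6/(1+r)^6 = 51.6000/(1+0.086)^6 = 31.4536

£31.45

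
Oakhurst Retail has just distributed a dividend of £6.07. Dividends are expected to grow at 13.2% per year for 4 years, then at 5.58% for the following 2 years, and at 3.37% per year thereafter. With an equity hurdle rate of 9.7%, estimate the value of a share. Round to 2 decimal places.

£143.39

Three-stage DDM. Project D₁…D_6; terminal Gordon value at t=6 with g = 0.0337; discount at r = 0.097.
D_1 = 6.8712
D_2 = 7.7782
D_3 = 8.8050
D_4 = 9.9672
D_5 = 10.5234
D_6 = 11.1106
TV_6 = 11.4850/(0.097−0.0337) = 181.4381
P₀ = Σ Dₜ/(1+r)ᵗ + TV_6/(1+r)^6 = 143.3878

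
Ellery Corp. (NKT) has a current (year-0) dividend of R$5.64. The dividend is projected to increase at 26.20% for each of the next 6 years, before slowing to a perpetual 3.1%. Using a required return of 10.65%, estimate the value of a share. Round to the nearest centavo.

R$224.51

Two-stage DDM. Project D₁…D_6 at 0.262, terminal growth 0.031, discount at r = 0.1065.
D_1 = 7.1177
D_2 = 8.9825
D_3 = 11.3359
D_4 = 14.3059
D_5 = 18.0541
D_6 = 22.7843
Terminal value at t=6: TV = D_7/(r−g) = 23.4906/(0.1065−0.031) = 311.1336
P₀ = 7.1177/(1+0.1065)^1 + 8.9825/(1+0.1065)^2 + 11.3359/(1+0.1065)^3 + 14.3059/(1+0.1065)^4 + 18.0541/(1+0.1065)^5 + 22.7843/(1+0.1065)^6 + 311.1336/(1+0.1065)^6 = 224.5064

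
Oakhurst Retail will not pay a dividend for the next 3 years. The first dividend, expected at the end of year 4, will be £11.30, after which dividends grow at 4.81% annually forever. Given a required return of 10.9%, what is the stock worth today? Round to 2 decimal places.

£136.04

Deferred-dividend DDM. At t=3 the remaining stream is a growing perpetuity with first payment D_4 = 11.30.
V_3 = D_4/(r−g) = 11.30/(0.109−0.0481) = 185.5501
P₀ = V_3/(1+r)^3 = 185.5501/(1+0.109)^3 = 136.0400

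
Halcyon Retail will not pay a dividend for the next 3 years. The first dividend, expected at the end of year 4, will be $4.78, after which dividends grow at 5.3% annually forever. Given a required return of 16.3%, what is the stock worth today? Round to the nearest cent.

Deferred-dividend DDM. At t=3 the remaining stream is a growing perpetuity with first payment D_4 = 4.78.
V_3 = D_4/(r−g) = 4.78/(0.163−0.053) = 43.4545
P₀ = V_3/(1+r)^3 = 43.4545/(1+0.163)^3 = 27.6246

$27.62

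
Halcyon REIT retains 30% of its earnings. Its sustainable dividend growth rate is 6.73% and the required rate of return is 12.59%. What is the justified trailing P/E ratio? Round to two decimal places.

12.75

Payout ratio b = 1 − 0.30 = 0.70.
Justified trailing P/E = b(1+g)/(r−g) = 0.70×(1+0.0673)/(0.1259−0.0673) = 12.7493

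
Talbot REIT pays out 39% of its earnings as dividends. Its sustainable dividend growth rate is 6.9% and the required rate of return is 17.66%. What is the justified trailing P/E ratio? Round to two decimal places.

3.87

Justified trailing P/E = b(1+g)/(r−g) = 0.39×(1+0.069)/(0.1766−0.069) = 3.8746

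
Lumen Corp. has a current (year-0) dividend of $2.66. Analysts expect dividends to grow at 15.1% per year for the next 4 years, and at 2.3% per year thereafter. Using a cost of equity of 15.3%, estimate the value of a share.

Two-stage DDM. Project D₁…D_4 at 0.151, terminal growth 0.023, discount at r = 0.153.
D_1 = 3.0617
D_2 = 3.5240
D_3 = 4.0561
D_4 = 4.6686
Terminal value at t=4: TV = D_5/(r−g) = 4.7759/(0.153−0.023) = 36.7380
P₀ = 3.0617/(1+0.153)^1 + 3.5240/(1+0.153)^2 + 4.0561/(1+0.153)^3 + 4.6686/(1+0.153)^4 + 36.7380/(1+0.153)^4 = 31.3812

$31.38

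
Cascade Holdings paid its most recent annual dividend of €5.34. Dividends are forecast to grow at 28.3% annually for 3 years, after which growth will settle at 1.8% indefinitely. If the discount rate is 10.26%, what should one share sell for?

Two-stage DDM. Project D₁…D_3 at 0.283, terminal growth 0.018, discount at r = 0.1026.
D_1 = 6.8512
D_2 = 8.7901
D_3 = 11.2777
Terminal value at t=3: TV = D_4/(r−g) = 11.4807/(0.1026−0.018) = 135.7059
P₀ = 6.8512/(1+0.1026)^1 + 8.7901/(1+0.1026)^2 + 11.2777/(1+0.1026)^3 + 135.7059/(1+0.1026)^3 = 123.0956

€123.10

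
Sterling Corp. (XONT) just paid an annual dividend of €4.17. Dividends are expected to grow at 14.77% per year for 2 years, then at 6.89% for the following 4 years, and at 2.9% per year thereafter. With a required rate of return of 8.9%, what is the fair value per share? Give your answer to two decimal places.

€100.44

Three-stage DDM. Project D₁…D_6; terminal Gordon value at t=6 with g = 0.029; discount at r = 0.089.
D_1 = 4.7859
D_2 = 5.4928
D_3 = 5.8712
D_4 = 6.2758
D_5 = 6.7082
D_6 = 7.1704
TV_6 = 7.3783/(0.089−0.029) = 122.9717
P₀ = Σ Dₜ/(1+r)ᵗ + TV_6/(1+r)^6 = 100.4428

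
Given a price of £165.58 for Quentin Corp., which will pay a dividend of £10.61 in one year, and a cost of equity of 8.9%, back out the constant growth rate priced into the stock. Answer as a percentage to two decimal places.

From P₀ = D₁/(r − g), the implied growth is g = r − D₁/P₀.
g = 0.089 − 10.61/165.58 = 0.089 − 0.06408 = 0.02492

2.49%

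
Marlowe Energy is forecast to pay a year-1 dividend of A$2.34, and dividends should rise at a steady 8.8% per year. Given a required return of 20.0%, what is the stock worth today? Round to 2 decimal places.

A$20.89

Gordon growth model: P₀ = D₁/(r − g), with D₁ = 2.34 given directly.
P₀ = 2.3400 / (0.2 − 0.088) = 2.3400 / 0.112 = 20.8929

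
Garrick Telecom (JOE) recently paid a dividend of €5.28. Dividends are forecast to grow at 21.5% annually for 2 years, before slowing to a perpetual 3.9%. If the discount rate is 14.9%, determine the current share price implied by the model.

€67.25

Two-stage DDM. Project D₁…D_2 at 0.215, terminal growth 0.039, discount at r = 0.149.
D_1 = 6.4152
D_2 = 7.7945
Terminal value at t=2: TV = D_3/(r−g) = 8.0985/(0.149−0.039) = 73.6223
P₀ = 6.4152/(1+0.149)^1 + 7.7945/(1+0.149)^2 + 73.6223/(1+0.149)^2 = 67.2533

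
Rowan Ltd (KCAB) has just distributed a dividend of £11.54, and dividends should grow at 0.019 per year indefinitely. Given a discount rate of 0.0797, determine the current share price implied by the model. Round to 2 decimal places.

Gordon growth model: P₀ = D₁/(r − g). D₁ = 11.54 × (1 + 0.019) = 11.7593.
P₀ = 11.7593 / (0.0797 − 0.019) = 11.7593 / 0.0607 = 193.7275

£193.73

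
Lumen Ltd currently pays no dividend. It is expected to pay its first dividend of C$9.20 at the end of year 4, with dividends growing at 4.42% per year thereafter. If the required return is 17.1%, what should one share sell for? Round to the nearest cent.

Deferred-dividend DDM. At t=3 the remaining stream is a growing perpetuity with first payment D_4 = 9.20.
V_3 = D_4/(r−g) = 9.20/(0.171−0.0442) = 72.5552
P₀ = V_3/(1+r)^3 = 72.5552/(1+0.171)^3 = 45.1854

C$45.19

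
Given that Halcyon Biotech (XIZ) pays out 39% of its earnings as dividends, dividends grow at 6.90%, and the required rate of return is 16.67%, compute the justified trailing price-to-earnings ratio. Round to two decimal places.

Justified trailing P/E = b(1+g)/(r−g) = 0.39×(1+0.069)/(0.1667−0.069) = 4.2672

4.27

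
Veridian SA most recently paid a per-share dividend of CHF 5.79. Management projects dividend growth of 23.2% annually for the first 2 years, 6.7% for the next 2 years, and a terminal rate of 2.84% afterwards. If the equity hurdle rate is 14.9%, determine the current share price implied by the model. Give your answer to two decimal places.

Three-stage DDM. Project D₁…D_4; terminal Gordon value at t=4 with g = 0.0284; discount at r = 0.149.
D_1 = 7.1333
D_2 = 8.7882
D_3 = 9.3770
D_4 = 10.0053
TV_4 = 10.2894/(0.149−0.0284) = 85.3186
P₀ = Σ Dₜ/(1+r)ᵗ + TV_4/(1+r)^4 = 73.7383

CHF 73.74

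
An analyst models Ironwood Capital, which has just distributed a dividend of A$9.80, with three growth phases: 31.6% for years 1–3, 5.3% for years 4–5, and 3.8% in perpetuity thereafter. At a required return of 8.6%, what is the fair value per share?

Three-stage DDM. Project D₁…D_5; terminal Gordon value at t=5 with g = 0.038; discount at r = 0.086.
D_1 = 12.8968
D_2 = 16.9722
D_3 = 22.3354
D_4 = 23.5192
D_5 = 24.7657
TV_5 = 25.7068/(0.086−0.038) = 535.5581
P₀ = Σ Dₜ/(1+r)ᵗ + TV_5/(1+r)^5 = 431.5411

A$431.54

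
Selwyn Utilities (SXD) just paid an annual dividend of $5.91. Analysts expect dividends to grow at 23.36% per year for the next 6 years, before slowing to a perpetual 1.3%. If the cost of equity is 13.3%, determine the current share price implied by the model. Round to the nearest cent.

Two-stage DDM. Project D₁…D_6 at 0.2336, terminal growth 0.013, discount at r = 0.133.
D_1 = 7.2906
D_2 = 8.9937
D_3 = 11.0946
D_4 = 13.6863
D_5 = 16.8834
D_6 = 20.8273
Terminal value at t=6: TV = D_7/(r−g) = 21.0981/(0.133−0.013) = 175.8174
P₀ = 7.2906/(1+0.133)^1 + 8.9937/(1+0.133)^2 + 11.0946/(1+0.133)^3 + 13.6863/(1+0.133)^4 + 16.8834/(1+0.133)^5 + 20.8273/(1+0.133)^6 + 175.8174/(1+0.133)^6 = 131.3789

$131.38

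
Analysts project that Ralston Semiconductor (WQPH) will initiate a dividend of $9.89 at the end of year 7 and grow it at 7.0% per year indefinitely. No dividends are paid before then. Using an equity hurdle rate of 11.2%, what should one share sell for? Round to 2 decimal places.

Deferred-dividend DDM. At t=6 the remaining stream is a growing perpetuity with first payment D_7 = 9.89.
V_6 = D_7/(r−g) = 9.89/(0.112−0.07) = 235.4762
P₀ = V_6/(1+r)^6 = 235.4762/(1+0.112)^6 = 124.5427

$124.54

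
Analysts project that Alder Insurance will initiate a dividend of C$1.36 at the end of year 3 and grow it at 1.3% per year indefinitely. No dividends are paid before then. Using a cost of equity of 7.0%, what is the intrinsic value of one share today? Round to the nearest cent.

Deferred-dividend DDM. At t=2 the remaining stream is a growing perpetuity with first payment D_3 = 1.36.
V_2 = D_3/(r−g) = 1.36/(0.07−0.013) = 23.8596
P₀ = V_2/(1+r)^2 = 23.8596/(1+0.07)^2 = 20.8399

C$20.84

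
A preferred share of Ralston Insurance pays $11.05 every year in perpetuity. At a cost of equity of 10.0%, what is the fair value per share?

Zero-growth DDM (perpetuity): P₀ = D/r = 11.05 / 0.1 = 110.5000

$110.50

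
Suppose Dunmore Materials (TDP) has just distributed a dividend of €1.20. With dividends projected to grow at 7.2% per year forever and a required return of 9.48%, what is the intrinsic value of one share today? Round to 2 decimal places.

Gordon growth model: P₀ = D₁/(r − g). D₁ = 1.20 × (1 + 0.072) = 1.2864.
P₀ = 1.2864 / (0.0948 − 0.072) = 1.2864 / 0.0228 = 56.4211

€56.42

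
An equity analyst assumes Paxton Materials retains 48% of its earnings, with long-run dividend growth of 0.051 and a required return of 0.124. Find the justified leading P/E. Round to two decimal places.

Payout ratio b = 1 − 0.48 = 0.52.
Justified leading P/E = b/(r−g) = 0.52/(0.124−0.051) = 7.1233

7.12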